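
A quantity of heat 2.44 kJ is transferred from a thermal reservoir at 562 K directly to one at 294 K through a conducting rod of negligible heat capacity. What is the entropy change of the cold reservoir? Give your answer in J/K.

The cold reservoir gains heat Q, so ΔS_cold = +Q/T_C = 2440/294 = 8.3 J/K.

ΔS_cold = 8.3 J/K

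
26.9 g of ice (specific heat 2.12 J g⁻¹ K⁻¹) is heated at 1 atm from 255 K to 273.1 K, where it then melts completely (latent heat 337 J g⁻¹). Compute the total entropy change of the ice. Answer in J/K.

Warming step: ΔS₁ = m c ln(T_tr/T_i) = 26.9 × 2.12 × ln(273.1/255) = 3.911 J/K.
Phase change: ΔS₂ = +mL/T_tr = 26.9 × 337 / 273.1 = 33.19 J/K.
ΔS_total = (3.911) + (33.19) = 37.1 J/K.

ΔS = 37.1 J/K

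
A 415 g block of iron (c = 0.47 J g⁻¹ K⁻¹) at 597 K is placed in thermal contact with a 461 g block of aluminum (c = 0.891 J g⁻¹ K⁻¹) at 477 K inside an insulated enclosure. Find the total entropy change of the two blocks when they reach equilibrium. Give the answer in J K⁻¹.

ΔS_total = 3.41 J/K

Energy balance: T_f = (m₁c₁T₁ + m₂c₂T₂)/(m₁c₁ + m₂c₂) = 515.64 K.
ΔS₁ = m₁c₁ ln(T_f/T₁) = 195.05 × ln(515.64/597) = -28.58 J/K.
ΔS₂ = m₂c₂ ln(T_f/T₂) = 410.751 × ln(515.64/477) = 31.99 J/K.
ΔS_total = -28.58 + 31.99 = 3.41 J/K.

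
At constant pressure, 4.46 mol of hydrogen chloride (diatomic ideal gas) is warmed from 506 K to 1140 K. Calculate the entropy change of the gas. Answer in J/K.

At constant pressure, ΔS = nC_p ln(T₂/T₁) with C_p = 7R/2 = 29.1 J mol⁻¹ K⁻¹.
ΔS = 4.46 × 29.1 × ln(1140/506) = 105 J/K.

ΔS = 105 J/K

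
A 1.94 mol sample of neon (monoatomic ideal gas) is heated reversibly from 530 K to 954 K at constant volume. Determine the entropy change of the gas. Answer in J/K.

ΔS = 14.2 J/K

At constant volume, ΔS = nC_V ln(T₂/T₁) with C_V = 3R/2 = 12.47 J mol⁻¹ K⁻¹.
ΔS = 1.94 × 12.47 × ln(954/530) = 14.2 J/K.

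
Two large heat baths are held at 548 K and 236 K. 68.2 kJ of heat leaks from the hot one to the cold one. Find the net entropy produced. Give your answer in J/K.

ΔS_hot = −Q/T_H = −68200/548 = -124.45 J/K and ΔS_cold = +Q/T_C = 68200/236 = 288.98 J/K.
ΔS_total = -124.45 + 288.98 = 165 J/K, positive as the second law requires.

ΔS_total = 165 J/K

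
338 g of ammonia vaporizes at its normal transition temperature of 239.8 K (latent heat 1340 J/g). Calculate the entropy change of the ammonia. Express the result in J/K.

ΔS = 1890 J/K

Heat absorbed by the substance: Q = mL = 338 × 1340 = 452920 J.
At constant T, ΔS = Q_rev/T = 452920 / 239.8 = 1890 J/K.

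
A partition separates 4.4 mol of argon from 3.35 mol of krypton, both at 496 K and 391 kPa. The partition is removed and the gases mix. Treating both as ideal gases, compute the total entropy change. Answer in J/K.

Mole fractions: x_A = 4.4/7.75 = 0.568, x_B = 0.432.
ΔS_mix = −R(n_A ln x_A + n_B ln x_B) = −8.314 × (4.4 ln 0.568 + 3.35 ln 0.432) = 44.1 J/K.

ΔS_mix = 44.1 J/K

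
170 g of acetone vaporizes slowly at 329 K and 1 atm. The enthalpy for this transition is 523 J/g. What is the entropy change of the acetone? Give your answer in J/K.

Heat absorbed by the substance: Q = mL = 170 × 523 = 88910 J.
At constant T, ΔS = Q_rev/T = 88910 / 329 = 270 J/K.

ΔS = 270 J/K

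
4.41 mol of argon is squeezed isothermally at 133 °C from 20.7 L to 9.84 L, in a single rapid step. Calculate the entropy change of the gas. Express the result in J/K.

ΔS_gas = -27.3 J/K

Entropy is a state function, so ΔS_gas depends only on the end states.
For an isothermal ideal gas ΔS_gas = nR ln(V₂/V₁) = 4.41 × 8.314 × ln(9.84/20.7) = -27.3 J/K.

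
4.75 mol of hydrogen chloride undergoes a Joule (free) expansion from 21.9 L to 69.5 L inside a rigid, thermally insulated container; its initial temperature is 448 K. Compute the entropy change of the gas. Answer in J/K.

No heat is exchanged and no work is done, so the ideal-gas temperature stays constant.
Entropy is a state function; using a reversible isothermal path, ΔS_gas = nR ln(V₂/V₁) = 4.75 × 8.314 × ln(69.5/21.9) = 45.6 J/K.

ΔS_gas = 45.6 J/K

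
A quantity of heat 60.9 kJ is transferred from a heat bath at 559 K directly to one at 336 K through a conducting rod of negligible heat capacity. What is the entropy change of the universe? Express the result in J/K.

ΔS_total = 72.3 J/K

ΔS_hot = −Q/T_H = −60900/559 = -108.9 J/K and ΔS_cold = +Q/T_C = 60900/336 = 181.2 J/K.
ΔS_total = -108.9 + 181.2 = 72.3 J/K, positive as the second law requires.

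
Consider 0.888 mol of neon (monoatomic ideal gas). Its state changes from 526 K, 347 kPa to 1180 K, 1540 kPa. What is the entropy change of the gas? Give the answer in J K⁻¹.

ΔS = 3.91 J/K

ΔS = nC_p ln(T₂/T₁) − nR ln(P₂/P₁), with C_p = 5R/2 = 20.79 J mol⁻¹ K⁻¹ for a monoatomic ideal gas.
ΔS = 0.888 × [20.79 × ln(1180/526) − 8.314 × ln(1540/347)] = 3.91 J/K.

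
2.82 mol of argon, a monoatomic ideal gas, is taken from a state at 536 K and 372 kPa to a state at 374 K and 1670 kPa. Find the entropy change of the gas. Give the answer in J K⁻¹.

ΔS = -56.3 J/K

ΔS = nC_p ln(T₂/T₁) − nR ln(P₂/P₁), with C_p = 5R/2 = 20.79 J mol⁻¹ K⁻¹ for a monoatomic ideal gas.
ΔS = 2.82 × [20.79 × ln(374/536) − 8.314 × ln(1670/372)] = -56.3 J/K.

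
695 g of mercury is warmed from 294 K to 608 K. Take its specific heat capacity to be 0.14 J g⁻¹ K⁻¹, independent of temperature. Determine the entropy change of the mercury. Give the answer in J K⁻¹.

ΔS = ∫dQ_rev/T = m c ln(T₂/T₁) = 695 × 0.14 × ln(608/294) = 70.7 J/K.

ΔS = 70.7 J/K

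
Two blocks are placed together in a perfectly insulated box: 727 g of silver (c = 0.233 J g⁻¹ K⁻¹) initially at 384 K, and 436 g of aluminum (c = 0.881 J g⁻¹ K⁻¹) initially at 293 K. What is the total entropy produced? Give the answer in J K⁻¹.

ΔS_total = 4.44 J/K

Energy balance: T_f = (m₁c₁T₁ + m₂c₂T₂)/(m₁c₁ + m₂c₂) = 320.85 K.
ΔS₁ = m₁c₁ ln(T_f/T₁) = 169.391 × ln(320.85/384) = -30.435 J/K.
ΔS₂ = m₂c₂ ln(T_f/T₂) = 384.116 × ln(320.85/293) = 34.877 J/K.
ΔS_total = -30.435 + 34.877 = 4.44 J/K.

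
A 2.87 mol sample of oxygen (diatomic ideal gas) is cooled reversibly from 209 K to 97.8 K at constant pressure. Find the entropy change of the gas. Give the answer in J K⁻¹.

ΔS = -63.4 J/K

At constant pressure, ΔS = nC_p ln(T₂/T₁) with C_p = 7R/2 = 29.1 J mol⁻¹ K⁻¹.
ΔS = 2.87 × 29.1 × ln(97.8/209) = -63.4 J/K.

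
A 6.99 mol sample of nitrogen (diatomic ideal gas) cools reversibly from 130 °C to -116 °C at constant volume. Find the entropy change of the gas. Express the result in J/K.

In kelvin: T₁ = 403.15 K, T₂ = 157.15 K. At constant volume, ΔS = nC_V ln(T₂/T₁) with C_V = 5R/2 = 20.79 J mol⁻¹ K⁻¹.
ΔS = 6.99 × 20.79 × ln(157.15/403.15) = -137 J/K.

ΔS = -137 J/K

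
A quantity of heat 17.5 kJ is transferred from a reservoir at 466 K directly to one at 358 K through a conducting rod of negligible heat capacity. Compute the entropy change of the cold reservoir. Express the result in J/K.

ΔS_cold = 48.9 J/K

The cold reservoir gains heat Q, so ΔS_cold = +Q/T_C = 17500/358 = 48.9 J/K.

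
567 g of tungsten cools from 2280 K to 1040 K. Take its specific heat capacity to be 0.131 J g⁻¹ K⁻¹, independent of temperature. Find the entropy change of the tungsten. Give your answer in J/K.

ΔS = ∫dQ_rev/T = m c ln(T₂/T₁) = 567 × 0.131 × ln(1040/2280) = -58.3 J/K.

ΔS = -58.3 J/K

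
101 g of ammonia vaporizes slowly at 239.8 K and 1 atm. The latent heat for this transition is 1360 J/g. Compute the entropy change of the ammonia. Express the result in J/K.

Heat absorbed by the substance: Q = mL = 101 × 1360 = 137360 J.
At constant T, ΔS = Q_rev/T = 137360 / 239.8 = 573 J/K.

ΔS = 573 J/K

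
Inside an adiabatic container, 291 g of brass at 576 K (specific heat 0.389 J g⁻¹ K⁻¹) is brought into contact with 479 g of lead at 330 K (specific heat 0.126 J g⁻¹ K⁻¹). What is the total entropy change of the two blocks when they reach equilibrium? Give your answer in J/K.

Energy balance: T_f = (m₁c₁T₁ + m₂c₂T₂)/(m₁c₁ + m₂c₂) = 490.45 K.
ΔS₁ = m₁c₁ ln(T_f/T₁) = 113.199 × ln(490.45/576) = -18.2 J/K.
ΔS₂ = m₂c₂ ln(T_f/T₂) = 60.354 × ln(490.45/330) = 23.91 J/K.
ΔS_total = -18.2 + 23.91 = 5.71 J/K.

ΔS_total = 5.71 J/K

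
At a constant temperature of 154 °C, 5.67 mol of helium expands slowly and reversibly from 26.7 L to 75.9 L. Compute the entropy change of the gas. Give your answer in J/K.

For an isothermal ideal gas ΔS_gas = nR ln(V₂/V₁) = 5.67 × 8.314 × ln(75.9/26.7) = 49.3 J/K.

ΔS_gas = 49.3 J/K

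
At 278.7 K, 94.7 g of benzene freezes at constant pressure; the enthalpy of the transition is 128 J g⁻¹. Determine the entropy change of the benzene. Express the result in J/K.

ΔS = -43.5 J/K

Heat released by the substance: Q = −mL = −94.7 × 128 = −12121.6 J.
At constant T, ΔS = Q_rev/T = −12121.6 / 278.7 = -43.5 J/K.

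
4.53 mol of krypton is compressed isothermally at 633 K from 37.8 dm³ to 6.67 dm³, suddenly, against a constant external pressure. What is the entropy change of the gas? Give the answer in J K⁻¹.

ΔS_gas = -65.3 J/K

Entropy is a state function, so ΔS_gas depends only on the end states.
For an isothermal ideal gas ΔS_gas = nR ln(V₂/V₁) = 4.53 × 8.314 × ln(6.67/37.8) = -65.3 J/K.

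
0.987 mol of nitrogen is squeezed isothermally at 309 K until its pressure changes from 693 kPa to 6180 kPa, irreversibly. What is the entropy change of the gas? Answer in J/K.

ΔS_gas = -18 J/K

Entropy is a state function, so ΔS_gas depends only on the end states.
For an isothermal ideal gas ΔS_gas = nR ln(P₁/P₂) = 0.987 × 8.314 × ln(693/6180) = -18 J/K.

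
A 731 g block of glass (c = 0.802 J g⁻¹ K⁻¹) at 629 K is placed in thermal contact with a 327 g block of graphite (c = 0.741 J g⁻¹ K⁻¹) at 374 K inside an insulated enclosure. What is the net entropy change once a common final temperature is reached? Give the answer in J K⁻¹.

Energy balance: T_f = (m₁c₁T₁ + m₂c₂T₂)/(m₁c₁ + m₂c₂) = 554.43 K.
ΔS₁ = m₁c₁ ln(T_f/T₁) = 586.262 × ln(554.43/629) = -73.98 J/K.
ΔS₂ = m₂c₂ ln(T_f/T₂) = 242.307 × ln(554.43/374) = 95.39 J/K.
ΔS_total = -73.98 + 95.39 = 21.4 J/K.

ΔS_total = 21.4 J/K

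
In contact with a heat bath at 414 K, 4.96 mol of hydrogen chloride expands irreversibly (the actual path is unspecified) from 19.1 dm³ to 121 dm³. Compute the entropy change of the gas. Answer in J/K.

ΔS_gas = 76.1 J/K

Entropy is a state function, so ΔS_gas depends only on the end states.
For an isothermal ideal gas ΔS_gas = nR ln(V₂/V₁) = 4.96 × 8.314 × ln(121/19.1) = 76.1 J/K.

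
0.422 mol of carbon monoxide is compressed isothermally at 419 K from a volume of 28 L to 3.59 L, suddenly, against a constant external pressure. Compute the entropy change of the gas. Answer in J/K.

ΔS_gas = -7.21 J/K

Entropy is a state function, so ΔS_gas depends only on the end states.
For an isothermal ideal gas ΔS_gas = nR ln(V₂/V₁) = 0.422 × 8.314 × ln(3.59/28) = -7.21 J/K.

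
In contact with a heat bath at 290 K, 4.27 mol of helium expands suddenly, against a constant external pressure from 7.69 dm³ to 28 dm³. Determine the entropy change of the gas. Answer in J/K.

Entropy is a state function, so ΔS_gas depends only on the end states.
For an isothermal ideal gas ΔS_gas = nR ln(V₂/V₁) = 4.27 × 8.314 × ln(28/7.69) = 45.9 J/K.

ΔS_gas = 45.9 J/K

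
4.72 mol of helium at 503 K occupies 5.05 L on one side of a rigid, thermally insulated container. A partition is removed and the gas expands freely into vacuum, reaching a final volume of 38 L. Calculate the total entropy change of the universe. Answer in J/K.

No heat is exchanged and no work is done, so the ideal-gas temperature stays constant.
Entropy is a state function; using a reversible isothermal path, ΔS_gas = nR ln(V₂/V₁) = 4.72 × 8.314 × ln(38/5.05) = 79.2 J/K.
The insulated surroundings exchange no heat, so ΔS_surr = 0 and ΔS_universe = ΔS_gas.

ΔS_universe = 79.2 J/K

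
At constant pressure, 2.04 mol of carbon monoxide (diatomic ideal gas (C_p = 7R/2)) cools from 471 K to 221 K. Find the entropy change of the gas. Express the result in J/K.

At constant pressure, ΔS = nC_p ln(T₂/T₁) with C_p = 7R/2 = 29.1 J mol⁻¹ K⁻¹.
ΔS = 2.04 × 29.1 × ln(221/471) = -44.9 J/K.

ΔS = -44.9 J/K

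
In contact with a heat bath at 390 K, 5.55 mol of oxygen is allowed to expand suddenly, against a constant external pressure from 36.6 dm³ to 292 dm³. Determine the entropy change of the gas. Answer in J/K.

ΔS_gas = 95.8 J/K

Entropy is a state function, so ΔS_gas depends only on the end states.
For an isothermal ideal gas ΔS_gas = nR ln(V₂/V₁) = 5.55 × 8.314 × ln(292/36.6) = 95.8 J/K.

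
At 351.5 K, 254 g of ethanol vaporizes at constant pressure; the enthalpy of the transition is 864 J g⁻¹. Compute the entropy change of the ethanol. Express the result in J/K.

ΔS = 624 J/K

Heat absorbed by the substance: Q = mL = 254 × 864 = 219456 J.
At constant T, ΔS = Q_rev/T = 219456 / 351.5 = 624 J/K.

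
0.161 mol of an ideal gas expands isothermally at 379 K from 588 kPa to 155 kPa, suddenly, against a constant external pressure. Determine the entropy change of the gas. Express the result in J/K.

ΔS_gas = 1.78 J/K

Entropy is a state function, so ΔS_gas depends only on the end states.
For an isothermal ideal gas ΔS_gas = nR ln(P₁/P₂) = 0.161 × 8.314 × ln(588/155) = 1.78 J/K.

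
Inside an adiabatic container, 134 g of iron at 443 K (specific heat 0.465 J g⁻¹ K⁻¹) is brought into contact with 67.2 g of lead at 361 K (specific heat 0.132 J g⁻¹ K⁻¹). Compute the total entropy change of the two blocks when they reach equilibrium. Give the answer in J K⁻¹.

ΔS_total = 0.155 J/K

Energy balance: T_f = (m₁c₁T₁ + m₂c₂T₂)/(m₁c₁ + m₂c₂) = 432.78 K.
ΔS₁ = m₁c₁ ln(T_f/T₁) = 62.31 × ln(432.78/443) = -1.454 J/K.
ΔS₂ = m₂c₂ ln(T_f/T₂) = 8.8704 × ln(432.78/361) = 1.609 J/K.
ΔS_total = -1.454 + 1.609 = 0.155 J/K.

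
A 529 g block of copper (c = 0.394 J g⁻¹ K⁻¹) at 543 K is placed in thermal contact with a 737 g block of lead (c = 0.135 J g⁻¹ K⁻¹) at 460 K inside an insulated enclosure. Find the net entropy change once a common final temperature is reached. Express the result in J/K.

Energy balance: T_f = (m₁c₁T₁ + m₂c₂T₂)/(m₁c₁ + m₂c₂) = 516.18 K.
ΔS₁ = m₁c₁ ln(T_f/T₁) = 208.426 × ln(516.18/543) = -10.557 J/K.
ΔS₂ = m₂c₂ ln(T_f/T₂) = 99.495 × ln(516.18/460) = 11.465 J/K.
ΔS_total = -10.557 + 11.465 = 0.908 J/K.

ΔS_total = 0.908 J/K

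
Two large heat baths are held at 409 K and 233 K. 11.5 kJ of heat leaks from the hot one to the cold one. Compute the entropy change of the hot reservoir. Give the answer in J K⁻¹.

ΔS_hot = -28.1 J/K

The hot reservoir loses heat Q, so ΔS_hot = −Q/T_H = −11500/409 = -28.1 J/K.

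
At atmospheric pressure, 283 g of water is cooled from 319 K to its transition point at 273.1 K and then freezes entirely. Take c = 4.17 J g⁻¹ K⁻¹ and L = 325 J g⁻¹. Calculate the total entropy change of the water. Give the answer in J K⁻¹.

ΔS = -520 J/K

Cooling step: ΔS₁ = m c ln(T_tr/T_i) = 283 × 4.17 × ln(273.1/319) = -183.3 J/K.
Phase change: ΔS₂ = −mL/T_tr = −283 × 325 / 273.1 = -336.8 J/K.
ΔS_total = (-183.3) + (-336.8) = -520 J/K.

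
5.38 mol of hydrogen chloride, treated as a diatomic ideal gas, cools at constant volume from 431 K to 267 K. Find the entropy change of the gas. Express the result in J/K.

At constant volume, ΔS = nC_V ln(T₂/T₁) with C_V = 5R/2 = 20.79 J mol⁻¹ K⁻¹.
ΔS = 5.38 × 20.79 × ln(267/431) = -53.5 J/K.

ΔS = -53.5 J/K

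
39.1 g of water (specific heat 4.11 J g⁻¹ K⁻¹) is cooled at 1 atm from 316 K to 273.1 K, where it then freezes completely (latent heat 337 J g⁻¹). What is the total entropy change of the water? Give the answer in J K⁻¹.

Cooling step: ΔS₁ = m c ln(T_tr/T_i) = 39.1 × 4.11 × ln(273.1/316) = -23.45 J/K.
Phase change: ΔS₂ = −mL/T_tr = −39.1 × 337 / 273.1 = -48.25 J/K.
ΔS_total = (-23.45) + (-48.25) = -71.7 J/K.

ΔS = -71.7 J/K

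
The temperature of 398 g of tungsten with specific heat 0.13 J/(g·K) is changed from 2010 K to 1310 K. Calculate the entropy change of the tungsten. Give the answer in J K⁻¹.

ΔS = -22.2 J/K

ΔS = ∫dQ_rev/T = m c ln(T₂/T₁) = 398 × 0.13 × ln(1310/2010) = -22.2 J/K.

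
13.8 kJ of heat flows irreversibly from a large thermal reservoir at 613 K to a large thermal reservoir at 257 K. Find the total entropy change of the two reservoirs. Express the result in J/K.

ΔS_hot = −Q/T_H = −13800/613 = -22.51 J/K and ΔS_cold = +Q/T_C = 13800/257 = 53.7 J/K.
ΔS_total = -22.51 + 53.7 = 31.2 J/K, positive as the second law requires.

ΔS_total = 31.2 J/K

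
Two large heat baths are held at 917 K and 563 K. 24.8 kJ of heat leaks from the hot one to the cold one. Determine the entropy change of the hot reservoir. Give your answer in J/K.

The hot reservoir loses heat Q, so ΔS_hot = −Q/T_H = −24800/917 = -27 J/K.

ΔS_hot = -27 J/K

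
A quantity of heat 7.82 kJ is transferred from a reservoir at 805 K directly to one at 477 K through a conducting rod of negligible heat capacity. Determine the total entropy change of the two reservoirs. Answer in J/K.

ΔS_hot = −Q/T_H = −7820/805 = -9.714 J/K and ΔS_cold = +Q/T_C = 7820/477 = 16.39 J/K.
ΔS_total = -9.714 + 16.39 = 6.68 J/K, positive as the second law requires.

ΔS_total = 6.68 J/K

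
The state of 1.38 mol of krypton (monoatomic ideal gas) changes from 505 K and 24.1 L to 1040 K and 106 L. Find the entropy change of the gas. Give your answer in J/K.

ΔS = 29.4 J/K

Entropy is a state function: ΔS = nC_V ln(T₂/T₁) + nR ln(V₂/V₁), with C_V = 3R/2 = 12.47 J mol⁻¹ K⁻¹ for a monoatomic ideal gas.
ΔS = 1.38 × [12.47 × ln(1040/505) + 8.314 × ln(106/24.1)] = 29.4 J/K.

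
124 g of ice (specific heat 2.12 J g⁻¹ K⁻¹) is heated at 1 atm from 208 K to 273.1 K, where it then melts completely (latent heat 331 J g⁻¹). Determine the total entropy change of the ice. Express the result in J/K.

ΔS = 222 J/K

Warming step: ΔS₁ = m c ln(T_tr/T_i) = 124 × 2.12 × ln(273.1/208) = 71.58 J/K.
Phase change: ΔS₂ = +mL/T_tr = 124 × 331 / 273.1 = 150.3 J/K.
ΔS_total = (71.58) + (150.3) = 222 J/K.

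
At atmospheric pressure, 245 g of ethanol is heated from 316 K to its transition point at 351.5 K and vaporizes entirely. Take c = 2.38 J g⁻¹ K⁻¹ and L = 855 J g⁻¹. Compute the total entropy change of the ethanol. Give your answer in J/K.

Warming step: ΔS₁ = m c ln(T_tr/T_i) = 245 × 2.38 × ln(351.5/316) = 62.08 J/K.
Phase change: ΔS₂ = +mL/T_tr = 245 × 855 / 351.5 = 595.9 J/K.
ΔS_total = (62.08) + (595.9) = 658 J/K.

ΔS = 658 J/K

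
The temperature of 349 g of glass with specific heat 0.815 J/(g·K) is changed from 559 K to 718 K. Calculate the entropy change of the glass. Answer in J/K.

ΔS = 71.2 J/K

ΔS = ∫dQ_rev/T = m c ln(T₂/T₁) = 349 × 0.815 × ln(718/559) = 71.2 J/K.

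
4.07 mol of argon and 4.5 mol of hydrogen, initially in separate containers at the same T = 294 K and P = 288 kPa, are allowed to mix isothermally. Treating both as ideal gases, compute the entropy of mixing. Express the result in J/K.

ΔS_mix = 49.3 J/K

Mole fractions: x_A = 4.07/8.57 = 0.475, x_B = 0.525.
ΔS_mix = −R(n_A ln x_A + n_B ln x_B) = −8.314 × (4.07 ln 0.475 + 4.5 ln 0.525) = 49.3 J/K.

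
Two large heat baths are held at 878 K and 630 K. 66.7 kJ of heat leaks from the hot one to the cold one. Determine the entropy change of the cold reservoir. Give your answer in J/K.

The cold reservoir gains heat Q, so ΔS_cold = +Q/T_C = 66700/630 = 106 J/K.

ΔS_cold = 106 J/K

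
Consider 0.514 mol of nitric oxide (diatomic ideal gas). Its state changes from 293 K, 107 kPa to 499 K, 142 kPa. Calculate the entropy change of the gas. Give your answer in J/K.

ΔS = nC_p ln(T₂/T₁) − nR ln(P₂/P₁), with C_p = 7R/2 = 29.1 J mol⁻¹ K⁻¹ for a diatomic ideal gas.
ΔS = 0.514 × [29.1 × ln(499/293) − 8.314 × ln(142/107)] = 6.75 J/K.

ΔS = 6.75 J/K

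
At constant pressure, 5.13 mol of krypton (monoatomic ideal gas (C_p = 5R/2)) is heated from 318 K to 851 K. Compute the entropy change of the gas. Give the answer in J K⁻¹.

ΔS = 105 J/K

At constant pressure, ΔS = nC_p ln(T₂/T₁) with C_p = 5R/2 = 20.79 J mol⁻¹ K⁻¹.
ΔS = 5.13 × 20.79 × ln(851/318) = 105 J/K.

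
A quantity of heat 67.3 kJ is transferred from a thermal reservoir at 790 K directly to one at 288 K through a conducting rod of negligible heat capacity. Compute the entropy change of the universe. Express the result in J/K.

ΔS_hot = −Q/T_H = −67300/790 = -85.19 J/K and ΔS_cold = +Q/T_C = 67300/288 = 233.68 J/K.
ΔS_total = -85.19 + 233.68 = 148 J/K, positive as the second law requires.

ΔS_total = 148 J/K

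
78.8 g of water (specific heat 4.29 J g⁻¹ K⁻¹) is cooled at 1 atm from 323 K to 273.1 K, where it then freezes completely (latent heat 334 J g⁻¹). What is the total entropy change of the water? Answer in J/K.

ΔS = -153 J/K

Cooling step: ΔS₁ = m c ln(T_tr/T_i) = 78.8 × 4.29 × ln(273.1/323) = -56.73 J/K.
Phase change: ΔS₂ = −mL/T_tr = −78.8 × 334 / 273.1 = -96.37 J/K.
ΔS_total = (-56.73) + (-96.37) = -153 J/K.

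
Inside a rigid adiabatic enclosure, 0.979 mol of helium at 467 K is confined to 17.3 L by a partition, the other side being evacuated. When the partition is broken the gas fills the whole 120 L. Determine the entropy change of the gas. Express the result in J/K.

ΔS_gas = 15.8 J/K

No heat is exchanged and no work is done, so the ideal-gas temperature stays constant.
Entropy is a state function; using a reversible isothermal path, ΔS_gas = nR ln(V₂/V₁) = 0.979 × 8.314 × ln(120/17.3) = 15.8 J/K.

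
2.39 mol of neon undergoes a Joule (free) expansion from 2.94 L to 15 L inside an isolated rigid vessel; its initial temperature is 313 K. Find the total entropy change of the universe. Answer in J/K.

ΔS_universe = 32.4 J/K

For an ideal gas in free expansion Q = 0 and W = 0, so T is unchanged.
Entropy is a state function; using a reversible isothermal path, ΔS_gas = nR ln(V₂/V₁) = 2.39 × 8.314 × ln(15/2.94) = 32.4 J/K.
The insulated surroundings exchange no heat, so ΔS_surr = 0 and ΔS_universe = ΔS_gas.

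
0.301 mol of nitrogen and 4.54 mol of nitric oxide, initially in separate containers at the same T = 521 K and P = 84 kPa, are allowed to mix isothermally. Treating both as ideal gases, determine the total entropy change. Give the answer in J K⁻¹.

Mole fractions: x_A = 0.301/4.84 = 0.0622, x_B = 0.938.
ΔS_mix = −R(n_A ln x_A + n_B ln x_B) = −8.314 × (0.301 ln 0.0622 + 4.54 ln 0.938) = 9.37 J/K.

ΔS_mix = 9.37 J/K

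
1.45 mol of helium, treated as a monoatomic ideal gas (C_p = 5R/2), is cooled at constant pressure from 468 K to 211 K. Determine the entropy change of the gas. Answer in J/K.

ΔS = -24 J/K

At constant pressure, ΔS = nC_p ln(T₂/T₁) with C_p = 5R/2 = 20.79 J mol⁻¹ K⁻¹.
ΔS = 1.45 × 20.79 × ln(211/468) = -24 J/K.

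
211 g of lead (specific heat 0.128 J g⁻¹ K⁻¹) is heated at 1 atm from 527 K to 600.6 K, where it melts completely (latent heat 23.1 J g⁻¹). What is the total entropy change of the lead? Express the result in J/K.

ΔS = 11.6 J/K

Warming step: ΔS₁ = m c ln(T_tr/T_i) = 211 × 0.128 × ln(600.6/527) = 3.531 J/K.
Phase change: ΔS₂ = +mL/T_tr = 211 × 23.1 / 600.6 = 8.115 J/K.
ΔS_total = (3.531) + (8.115) = 11.6 J/K.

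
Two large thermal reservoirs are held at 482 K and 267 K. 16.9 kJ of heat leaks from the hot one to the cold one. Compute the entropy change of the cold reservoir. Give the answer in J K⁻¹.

The cold reservoir gains heat Q, so ΔS_cold = +Q/T_C = 16900/267 = 63.3 J/K.

ΔS_cold = 63.3 J/K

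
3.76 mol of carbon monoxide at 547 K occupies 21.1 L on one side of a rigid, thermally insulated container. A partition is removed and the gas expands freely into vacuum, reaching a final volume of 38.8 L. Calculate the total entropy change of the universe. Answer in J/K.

For an ideal gas in free expansion Q = 0 and W = 0, so T is unchanged.
Entropy is a state function; using a reversible isothermal path, ΔS_gas = nR ln(V₂/V₁) = 3.76 × 8.314 × ln(38.8/21.1) = 19 J/K.
The insulated surroundings exchange no heat, so ΔS_surr = 0 and ΔS_universe = ΔS_gas.

ΔS_universe = 19 J/K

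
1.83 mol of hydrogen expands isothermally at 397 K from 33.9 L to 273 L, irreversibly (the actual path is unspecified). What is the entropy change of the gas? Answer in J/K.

Entropy is a state function, so ΔS_gas depends only on the end states.
For an isothermal ideal gas ΔS_gas = nR ln(V₂/V₁) = 1.83 × 8.314 × ln(273/33.9) = 31.7 J/K.

ΔS_gas = 31.7 J/K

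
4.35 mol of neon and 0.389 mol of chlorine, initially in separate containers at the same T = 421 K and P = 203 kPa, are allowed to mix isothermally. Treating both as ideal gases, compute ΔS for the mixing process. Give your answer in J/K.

ΔS_mix = 11.2 J/K

Mole fractions: x_A = 4.35/4.74 = 0.918, x_B = 0.0821.
ΔS_mix = −R(n_A ln x_A + n_B ln x_B) = −8.314 × (4.35 ln 0.918 + 0.389 ln 0.0821) = 11.2 J/K.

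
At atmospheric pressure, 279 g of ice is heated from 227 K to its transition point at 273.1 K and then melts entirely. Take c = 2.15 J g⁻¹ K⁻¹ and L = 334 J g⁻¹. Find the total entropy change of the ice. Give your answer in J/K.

Warming step: ΔS₁ = m c ln(T_tr/T_i) = 279 × 2.15 × ln(273.1/227) = 110.9 J/K.
Phase change: ΔS₂ = +mL/T_tr = 279 × 334 / 273.1 = 341.2 J/K.
ΔS_total = (110.9) + (341.2) = 452 J/K.

ΔS = 452 J/K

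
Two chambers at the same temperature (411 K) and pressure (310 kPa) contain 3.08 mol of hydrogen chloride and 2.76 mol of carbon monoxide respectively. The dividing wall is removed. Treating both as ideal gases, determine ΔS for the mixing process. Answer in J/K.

ΔS_mix = 33.6 J/K

Mole fractions: x_A = 3.08/5.84 = 0.527, x_B = 0.473.
ΔS_mix = −R(n_A ln x_A + n_B ln x_B) = −8.314 × (3.08 ln 0.527 + 2.76 ln 0.473) = 33.6 J/K.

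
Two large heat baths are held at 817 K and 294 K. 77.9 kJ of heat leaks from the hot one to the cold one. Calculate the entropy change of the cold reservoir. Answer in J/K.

ΔS_cold = 265 J/K

The cold reservoir gains heat Q, so ΔS_cold = +Q/T_C = 77900/294 = 265 J/K.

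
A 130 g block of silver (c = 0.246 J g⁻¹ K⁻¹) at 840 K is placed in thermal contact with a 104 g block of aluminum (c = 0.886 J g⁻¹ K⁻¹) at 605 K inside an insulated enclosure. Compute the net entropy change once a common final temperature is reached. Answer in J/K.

Energy balance: T_f = (m₁c₁T₁ + m₂c₂T₂)/(m₁c₁ + m₂c₂) = 665.55 K.
ΔS₁ = m₁c₁ ln(T_f/T₁) = 31.98 × ln(665.55/840) = -7.445 J/K.
ΔS₂ = m₂c₂ ln(T_f/T₂) = 92.144 × ln(665.55/605) = 8.789 J/K.
ΔS_total = -7.445 + 8.789 = 1.34 J/K.

ΔS_total = 1.34 J/K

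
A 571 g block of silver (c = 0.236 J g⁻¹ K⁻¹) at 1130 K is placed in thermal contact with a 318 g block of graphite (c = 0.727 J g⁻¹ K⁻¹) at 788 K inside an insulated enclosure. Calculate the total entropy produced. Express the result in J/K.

Energy balance: T_f = (m₁c₁T₁ + m₂c₂T₂)/(m₁c₁ + m₂c₂) = 913.94 K.
ΔS₁ = m₁c₁ ln(T_f/T₁) = 134.756 × ln(913.94/1130) = -28.6 J/K.
ΔS₂ = m₂c₂ ln(T_f/T₂) = 231.186 × ln(913.94/788) = 34.28 J/K.
ΔS_total = -28.6 + 34.28 = 5.68 J/K.

ΔS_total = 5.68 J/K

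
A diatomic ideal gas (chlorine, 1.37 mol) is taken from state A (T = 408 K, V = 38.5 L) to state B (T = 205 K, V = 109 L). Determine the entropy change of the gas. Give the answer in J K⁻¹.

Entropy is a state function: ΔS = nC_V ln(T₂/T₁) + nR ln(V₂/V₁), with C_V = 5R/2 = 20.79 J mol⁻¹ K⁻¹ for a diatomic ideal gas.
ΔS = 1.37 × [20.79 × ln(205/408) + 8.314 × ln(109/38.5)] = -7.74 J/K.

ΔS = -7.74 J/K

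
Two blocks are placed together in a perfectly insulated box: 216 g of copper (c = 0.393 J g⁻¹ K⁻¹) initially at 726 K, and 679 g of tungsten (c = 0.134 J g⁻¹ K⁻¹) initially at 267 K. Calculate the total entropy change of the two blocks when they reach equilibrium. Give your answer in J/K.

ΔS_total = 21.3 J/K

Energy balance: T_f = (m₁c₁T₁ + m₂c₂T₂)/(m₁c₁ + m₂c₂) = 488.54 K.
ΔS₁ = m₁c₁ ln(T_f/T₁) = 84.888 × ln(488.54/726) = -33.63 J/K.
ΔS₂ = m₂c₂ ln(T_f/T₂) = 90.986 × ln(488.54/267) = 54.97 J/K.
ΔS_total = -33.63 + 54.97 = 21.3 J/K.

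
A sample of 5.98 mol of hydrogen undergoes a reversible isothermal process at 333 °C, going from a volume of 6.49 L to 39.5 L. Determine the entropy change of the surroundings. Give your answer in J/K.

ΔS_surr = -89.8 J/K

For an isothermal ideal gas ΔS_gas = nR ln(V₂/V₁) = 5.98 × 8.314 × ln(39.5/6.49) = 89.8 J/K.
The process is reversible, so ΔS_surr = −ΔS_gas = -89.8 J/K and ΔS_universe = 0.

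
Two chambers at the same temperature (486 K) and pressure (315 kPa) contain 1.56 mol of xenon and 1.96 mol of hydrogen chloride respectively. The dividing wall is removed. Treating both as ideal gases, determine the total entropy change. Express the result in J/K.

ΔS_mix = 20.1 J/K

Mole fractions: x_A = 1.56/3.52 = 0.443, x_B = 0.557.
ΔS_mix = −R(n_A ln x_A + n_B ln x_B) = −8.314 × (1.56 ln 0.443 + 1.96 ln 0.557) = 20.1 J/K.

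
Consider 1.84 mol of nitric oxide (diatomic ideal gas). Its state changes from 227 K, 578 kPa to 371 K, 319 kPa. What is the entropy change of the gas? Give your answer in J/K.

ΔS = nC_p ln(T₂/T₁) − nR ln(P₂/P₁), with C_p = 7R/2 = 29.1 J mol⁻¹ K⁻¹ for a diatomic ideal gas.
ΔS = 1.84 × [29.1 × ln(371/227) − 8.314 × ln(319/578)] = 35.4 J/K.

ΔS = 35.4 J/K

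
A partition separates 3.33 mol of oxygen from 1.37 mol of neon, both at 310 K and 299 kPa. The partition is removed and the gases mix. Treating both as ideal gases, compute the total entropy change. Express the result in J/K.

Mole fractions: x_A = 3.33/4.7 = 0.709, x_B = 0.291.
ΔS_mix = −R(n_A ln x_A + n_B ln x_B) = −8.314 × (3.33 ln 0.709 + 1.37 ln 0.291) = 23.6 J/K.

ΔS_mix = 23.6 J/K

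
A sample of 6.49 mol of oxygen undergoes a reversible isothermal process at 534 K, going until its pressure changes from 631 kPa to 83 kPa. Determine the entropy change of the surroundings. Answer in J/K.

For an isothermal ideal gas ΔS_gas = nR ln(P₁/P₂) = 6.49 × 8.314 × ln(631/83) = 109 J/K.
The process is reversible, so ΔS_surr = −ΔS_gas = -109 J/K and ΔS_universe = 0.

ΔS_surr = -109 J/K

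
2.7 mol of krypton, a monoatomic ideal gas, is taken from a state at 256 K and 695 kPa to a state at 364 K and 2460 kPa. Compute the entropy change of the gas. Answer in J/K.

ΔS = nC_p ln(T₂/T₁) − nR ln(P₂/P₁), with C_p = 5R/2 = 20.79 J mol⁻¹ K⁻¹ for a monoatomic ideal gas.
ΔS = 2.7 × [20.79 × ln(364/256) − 8.314 × ln(2460/695)] = -8.62 J/K.

ΔS = -8.62 J/K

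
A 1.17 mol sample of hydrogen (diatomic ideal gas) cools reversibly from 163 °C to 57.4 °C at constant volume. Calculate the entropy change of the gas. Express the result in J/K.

ΔS = -6.74 J/K

In kelvin: T₁ = 436.15 K, T₂ = 330.55 K. At constant volume, ΔS = nC_V ln(T₂/T₁) with C_V = 5R/2 = 20.79 J mol⁻¹ K⁻¹.
ΔS = 1.17 × 20.79 × ln(330.55/436.15) = -6.74 J/K.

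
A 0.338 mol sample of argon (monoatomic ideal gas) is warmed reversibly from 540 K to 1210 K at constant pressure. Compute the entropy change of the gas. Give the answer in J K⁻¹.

ΔS = 5.67 J/K

At constant pressure, ΔS = nC_p ln(T₂/T₁) with C_p = 5R/2 = 20.79 J mol⁻¹ K⁻¹.
ΔS = 0.338 × 20.79 × ln(1210/540) = 5.67 J/K.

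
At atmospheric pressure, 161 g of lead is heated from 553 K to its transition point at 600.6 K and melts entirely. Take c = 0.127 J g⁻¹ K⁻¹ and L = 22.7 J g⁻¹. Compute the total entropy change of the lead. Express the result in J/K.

ΔS = 7.77 J/K

Warming step: ΔS₁ = m c ln(T_tr/T_i) = 161 × 0.127 × ln(600.6/553) = 1.688 J/K.
Phase change: ΔS₂ = +mL/T_tr = 161 × 22.7 / 600.6 = 6.085 J/K.
ΔS_total = (1.688) + (6.085) = 7.77 J/K.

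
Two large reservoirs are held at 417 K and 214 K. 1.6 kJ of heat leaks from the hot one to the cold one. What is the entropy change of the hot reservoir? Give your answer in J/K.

The hot reservoir loses heat Q, so ΔS_hot = −Q/T_H = −1600/417 = -3.84 J/K.

ΔS_hot = -3.84 J/K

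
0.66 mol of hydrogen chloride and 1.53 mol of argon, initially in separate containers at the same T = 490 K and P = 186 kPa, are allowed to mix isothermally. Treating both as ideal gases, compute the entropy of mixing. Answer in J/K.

Mole fractions: x_A = 0.66/2.19 = 0.301, x_B = 0.699.
ΔS_mix = −R(n_A ln x_A + n_B ln x_B) = −8.314 × (0.66 ln 0.301 + 1.53 ln 0.699) = 11.1 J/K.

ΔS_mix = 11.1 J/K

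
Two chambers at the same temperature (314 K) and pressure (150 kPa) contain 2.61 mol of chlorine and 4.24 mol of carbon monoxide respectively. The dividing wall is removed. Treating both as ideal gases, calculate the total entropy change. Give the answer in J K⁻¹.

Mole fractions: x_A = 2.61/6.85 = 0.381, x_B = 0.619.
ΔS_mix = −R(n_A ln x_A + n_B ln x_B) = −8.314 × (2.61 ln 0.381 + 4.24 ln 0.619) = 37.8 J/K.

ΔS_mix = 37.8 J/K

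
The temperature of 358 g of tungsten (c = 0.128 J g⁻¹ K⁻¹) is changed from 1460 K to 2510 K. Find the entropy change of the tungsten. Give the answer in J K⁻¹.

ΔS = 24.8 J/K

ΔS = ∫dQ_rev/T = m c ln(T₂/T₁) = 358 × 0.128 × ln(2510/1460) = 24.8 J/K.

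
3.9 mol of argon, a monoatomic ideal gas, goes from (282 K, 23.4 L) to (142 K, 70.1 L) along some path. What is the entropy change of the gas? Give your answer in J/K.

Entropy is a state function: ΔS = nC_V ln(T₂/T₁) + nR ln(V₂/V₁), with C_V = 3R/2 = 12.47 J mol⁻¹ K⁻¹ for a monoatomic ideal gas.
ΔS = 3.9 × [12.47 × ln(142/282) + 8.314 × ln(70.1/23.4)] = 2.21 J/K.

ΔS = 2.21 J/K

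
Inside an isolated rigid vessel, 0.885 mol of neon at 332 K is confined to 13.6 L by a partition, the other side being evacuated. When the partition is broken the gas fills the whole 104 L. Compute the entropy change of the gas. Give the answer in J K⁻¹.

ΔS_gas = 15 J/K

For an ideal gas in free expansion Q = 0 and W = 0, so T is unchanged.
Entropy is a state function; using a reversible isothermal path, ΔS_gas = nR ln(V₂/V₁) = 0.885 × 8.314 × ln(104/13.6) = 15 J/K.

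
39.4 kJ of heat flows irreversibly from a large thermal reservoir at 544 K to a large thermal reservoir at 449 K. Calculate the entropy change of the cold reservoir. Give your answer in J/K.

The cold reservoir gains heat Q, so ΔS_cold = +Q/T_C = 39400/449 = 87.8 J/K.

ΔS_cold = 87.8 J/K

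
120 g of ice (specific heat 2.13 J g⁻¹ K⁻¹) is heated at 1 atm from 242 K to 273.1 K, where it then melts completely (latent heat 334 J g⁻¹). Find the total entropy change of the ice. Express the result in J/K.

Warming step: ΔS₁ = m c ln(T_tr/T_i) = 120 × 2.13 × ln(273.1/242) = 30.9 J/K.
Phase change: ΔS₂ = +mL/T_tr = 120 × 334 / 273.1 = 146.8 J/K.
ΔS_total = (30.9) + (146.8) = 178 J/K.

ΔS = 178 J/K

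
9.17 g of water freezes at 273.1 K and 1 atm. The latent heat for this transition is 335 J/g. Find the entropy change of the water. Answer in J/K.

ΔS = -11.2 J/K

Heat released by the substance: Q = −mL = −9.17 × 335 = −3071.95 J.
At constant T, ΔS = Q_rev/T = −3071.95 / 273.1 = -11.2 J/K.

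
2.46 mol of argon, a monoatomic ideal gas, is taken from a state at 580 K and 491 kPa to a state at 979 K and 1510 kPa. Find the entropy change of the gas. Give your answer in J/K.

ΔS = nC_p ln(T₂/T₁) − nR ln(P₂/P₁), with C_p = 5R/2 = 20.79 J mol⁻¹ K⁻¹ for a monoatomic ideal gas.
ΔS = 2.46 × [20.79 × ln(979/580) − 8.314 × ln(1510/491)] = 3.79 J/K.

ΔS = 3.79 J/K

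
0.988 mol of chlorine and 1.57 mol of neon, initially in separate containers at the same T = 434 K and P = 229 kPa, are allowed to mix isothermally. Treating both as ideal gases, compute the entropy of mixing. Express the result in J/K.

ΔS_mix = 14.2 J/K

Mole fractions: x_A = 0.988/2.56 = 0.386, x_B = 0.614.
ΔS_mix = −R(n_A ln x_A + n_B ln x_B) = −8.314 × (0.988 ln 0.386 + 1.57 ln 0.614) = 14.2 J/K.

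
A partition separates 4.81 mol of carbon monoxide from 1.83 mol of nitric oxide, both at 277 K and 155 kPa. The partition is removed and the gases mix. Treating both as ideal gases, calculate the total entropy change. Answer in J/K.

Mole fractions: x_A = 4.81/6.64 = 0.724, x_B = 0.276.
ΔS_mix = −R(n_A ln x_A + n_B ln x_B) = −8.314 × (4.81 ln 0.724 + 1.83 ln 0.276) = 32.5 J/K.

ΔS_mix = 32.5 J/K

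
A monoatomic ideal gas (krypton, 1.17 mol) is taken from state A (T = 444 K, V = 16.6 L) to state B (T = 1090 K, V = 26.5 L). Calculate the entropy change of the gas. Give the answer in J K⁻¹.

Entropy is a state function: ΔS = nC_V ln(T₂/T₁) + nR ln(V₂/V₁), with C_V = 3R/2 = 12.47 J mol⁻¹ K⁻¹ for a monoatomic ideal gas.
ΔS = 1.17 × [12.47 × ln(1090/444) + 8.314 × ln(26.5/16.6)] = 17.7 J/K.

ΔS = 17.7 J/K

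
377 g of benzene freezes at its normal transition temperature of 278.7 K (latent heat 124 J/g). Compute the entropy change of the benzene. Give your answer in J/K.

Heat released by the substance: Q = −mL = −377 × 124 = −46748 J.
At constant T, ΔS = Q_rev/T = −46748 / 278.7 = -168 J/K.

ΔS = -168 J/K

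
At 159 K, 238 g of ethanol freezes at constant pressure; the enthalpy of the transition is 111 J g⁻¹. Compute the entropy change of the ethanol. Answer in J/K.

Heat released by the substance: Q = −mL = −238 × 111 = −26418 J.
At constant T, ΔS = Q_rev/T = −26418 / 159 = -166 J/K.

ΔS = -166 J/K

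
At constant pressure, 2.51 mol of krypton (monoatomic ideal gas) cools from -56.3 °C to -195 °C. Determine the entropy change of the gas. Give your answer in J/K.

In kelvin: T₁ = 216.85 K, T₂ = 78.15 K. At constant pressure, ΔS = nC_p ln(T₂/T₁) with C_p = 5R/2 = 20.79 J mol⁻¹ K⁻¹.
ΔS = 2.51 × 20.79 × ln(78.15/216.85) = -53.2 J/K.

ΔS = -53.2 J/K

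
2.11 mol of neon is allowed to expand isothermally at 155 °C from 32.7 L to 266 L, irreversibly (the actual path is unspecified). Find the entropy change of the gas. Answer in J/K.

ΔS_gas = 36.8 J/K

Entropy is a state function, so ΔS_gas depends only on the end states.
For an isothermal ideal gas ΔS_gas = nR ln(V₂/V₁) = 2.11 × 8.314 × ln(266/32.7) = 36.8 J/K.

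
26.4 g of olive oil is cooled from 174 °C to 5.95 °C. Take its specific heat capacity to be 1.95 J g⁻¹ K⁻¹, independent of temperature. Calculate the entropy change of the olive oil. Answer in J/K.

In kelvin: T₁ = 447.15 K, T₂ = 279.1 K. ΔS = ∫dQ_rev/T = m c ln(T₂/T₁) = 26.4 × 1.95 × ln(279.1/447.15) = -24.3 J/K.

ΔS = -24.3 J/K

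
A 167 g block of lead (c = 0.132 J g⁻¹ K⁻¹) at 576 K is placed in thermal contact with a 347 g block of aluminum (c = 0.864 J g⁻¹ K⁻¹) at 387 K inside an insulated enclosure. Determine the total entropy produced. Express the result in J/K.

ΔS_total = 1.82 J/K

Energy balance: T_f = (m₁c₁T₁ + m₂c₂T₂)/(m₁c₁ + m₂c₂) = 399.94 K.
ΔS₁ = m₁c₁ ln(T_f/T₁) = 22.044 × ln(399.94/576) = -8.041 J/K.
ΔS₂ = m₂c₂ ln(T_f/T₂) = 299.808 × ln(399.94/387) = 9.864 J/K.
ΔS_total = -8.041 + 9.864 = 1.82 J/K.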